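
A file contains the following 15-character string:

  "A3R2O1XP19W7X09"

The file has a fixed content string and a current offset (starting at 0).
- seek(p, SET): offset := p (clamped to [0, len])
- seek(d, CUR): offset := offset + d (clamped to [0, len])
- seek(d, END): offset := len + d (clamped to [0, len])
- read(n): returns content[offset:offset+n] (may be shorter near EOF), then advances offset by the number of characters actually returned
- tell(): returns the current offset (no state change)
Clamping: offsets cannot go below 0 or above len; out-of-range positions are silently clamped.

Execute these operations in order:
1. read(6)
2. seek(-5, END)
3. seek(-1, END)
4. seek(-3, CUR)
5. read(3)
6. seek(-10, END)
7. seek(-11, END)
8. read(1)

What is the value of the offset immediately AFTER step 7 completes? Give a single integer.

Answer: 4

Derivation:
After 1 (read(6)): returned 'A3R2O1', offset=6
After 2 (seek(-5, END)): offset=10
After 3 (seek(-1, END)): offset=14
After 4 (seek(-3, CUR)): offset=11
After 5 (read(3)): returned '7X0', offset=14
After 6 (seek(-10, END)): offset=5
After 7 (seek(-11, END)): offset=4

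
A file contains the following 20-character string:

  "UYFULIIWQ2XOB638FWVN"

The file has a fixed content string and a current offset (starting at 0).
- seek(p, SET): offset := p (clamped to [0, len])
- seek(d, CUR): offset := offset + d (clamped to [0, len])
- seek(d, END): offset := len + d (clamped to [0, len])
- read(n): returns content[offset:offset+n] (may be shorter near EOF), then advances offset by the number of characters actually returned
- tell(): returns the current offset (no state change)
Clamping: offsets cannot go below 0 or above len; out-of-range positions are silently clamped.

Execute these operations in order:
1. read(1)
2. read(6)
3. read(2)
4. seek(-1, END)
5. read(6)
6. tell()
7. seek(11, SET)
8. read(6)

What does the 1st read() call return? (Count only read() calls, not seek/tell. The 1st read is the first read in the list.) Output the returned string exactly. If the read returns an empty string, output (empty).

After 1 (read(1)): returned 'U', offset=1
After 2 (read(6)): returned 'YFULII', offset=7
After 3 (read(2)): returned 'WQ', offset=9
After 4 (seek(-1, END)): offset=19
After 5 (read(6)): returned 'N', offset=20
After 6 (tell()): offset=20
After 7 (seek(11, SET)): offset=11
After 8 (read(6)): returned 'OB638F', offset=17

Answer: U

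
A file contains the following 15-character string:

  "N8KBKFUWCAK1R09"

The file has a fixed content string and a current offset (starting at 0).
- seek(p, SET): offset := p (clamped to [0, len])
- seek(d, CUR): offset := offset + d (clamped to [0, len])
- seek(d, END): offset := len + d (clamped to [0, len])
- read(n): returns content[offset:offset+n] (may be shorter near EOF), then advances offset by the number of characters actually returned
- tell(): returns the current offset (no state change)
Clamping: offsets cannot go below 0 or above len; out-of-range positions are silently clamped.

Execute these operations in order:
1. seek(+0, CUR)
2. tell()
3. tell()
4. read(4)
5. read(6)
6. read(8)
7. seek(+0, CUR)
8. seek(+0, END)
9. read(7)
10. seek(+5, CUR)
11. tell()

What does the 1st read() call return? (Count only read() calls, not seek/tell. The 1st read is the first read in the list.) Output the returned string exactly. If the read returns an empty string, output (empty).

Answer: N8KB

Derivation:
After 1 (seek(+0, CUR)): offset=0
After 2 (tell()): offset=0
After 3 (tell()): offset=0
After 4 (read(4)): returned 'N8KB', offset=4
After 5 (read(6)): returned 'KFUWCA', offset=10
After 6 (read(8)): returned 'K1R09', offset=15
After 7 (seek(+0, CUR)): offset=15
After 8 (seek(+0, END)): offset=15
After 9 (read(7)): returned '', offset=15
After 10 (seek(+5, CUR)): offset=15
After 11 (tell()): offset=15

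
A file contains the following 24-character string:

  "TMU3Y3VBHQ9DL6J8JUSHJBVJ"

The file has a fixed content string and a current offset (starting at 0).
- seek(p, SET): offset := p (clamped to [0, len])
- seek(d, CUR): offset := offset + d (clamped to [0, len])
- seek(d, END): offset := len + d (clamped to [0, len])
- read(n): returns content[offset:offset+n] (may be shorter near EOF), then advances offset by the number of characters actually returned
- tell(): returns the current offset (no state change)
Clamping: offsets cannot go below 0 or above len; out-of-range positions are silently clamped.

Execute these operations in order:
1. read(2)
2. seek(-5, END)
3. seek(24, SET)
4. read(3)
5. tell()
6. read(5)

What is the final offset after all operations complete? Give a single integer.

Answer: 24

Derivation:
After 1 (read(2)): returned 'TM', offset=2
After 2 (seek(-5, END)): offset=19
After 3 (seek(24, SET)): offset=24
After 4 (read(3)): returned '', offset=24
After 5 (tell()): offset=24
After 6 (read(5)): returned '', offset=24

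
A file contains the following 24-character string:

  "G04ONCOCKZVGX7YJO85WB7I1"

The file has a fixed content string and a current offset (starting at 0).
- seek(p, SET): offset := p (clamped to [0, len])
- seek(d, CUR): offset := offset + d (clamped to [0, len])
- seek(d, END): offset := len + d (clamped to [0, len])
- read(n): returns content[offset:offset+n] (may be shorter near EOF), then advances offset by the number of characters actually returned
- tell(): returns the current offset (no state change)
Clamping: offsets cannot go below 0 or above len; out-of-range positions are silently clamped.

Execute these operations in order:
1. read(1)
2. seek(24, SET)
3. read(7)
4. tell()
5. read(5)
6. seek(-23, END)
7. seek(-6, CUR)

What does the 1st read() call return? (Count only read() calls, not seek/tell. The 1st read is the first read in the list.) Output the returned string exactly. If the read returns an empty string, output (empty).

After 1 (read(1)): returned 'G', offset=1
After 2 (seek(24, SET)): offset=24
After 3 (read(7)): returned '', offset=24
After 4 (tell()): offset=24
After 5 (read(5)): returned '', offset=24
After 6 (seek(-23, END)): offset=1
After 7 (seek(-6, CUR)): offset=0

Answer: G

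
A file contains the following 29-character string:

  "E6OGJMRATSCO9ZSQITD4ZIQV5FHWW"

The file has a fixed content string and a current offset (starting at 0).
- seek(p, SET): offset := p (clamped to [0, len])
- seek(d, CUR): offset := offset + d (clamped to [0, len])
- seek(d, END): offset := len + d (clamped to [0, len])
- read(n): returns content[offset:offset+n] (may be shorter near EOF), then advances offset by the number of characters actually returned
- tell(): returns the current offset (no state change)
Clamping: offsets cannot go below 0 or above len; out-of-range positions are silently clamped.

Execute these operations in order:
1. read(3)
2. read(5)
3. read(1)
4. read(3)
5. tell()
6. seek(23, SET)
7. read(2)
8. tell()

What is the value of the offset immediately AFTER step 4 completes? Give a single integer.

Answer: 12

Derivation:
After 1 (read(3)): returned 'E6O', offset=3
After 2 (read(5)): returned 'GJMRA', offset=8
After 3 (read(1)): returned 'T', offset=9
After 4 (read(3)): returned 'SCO', offset=12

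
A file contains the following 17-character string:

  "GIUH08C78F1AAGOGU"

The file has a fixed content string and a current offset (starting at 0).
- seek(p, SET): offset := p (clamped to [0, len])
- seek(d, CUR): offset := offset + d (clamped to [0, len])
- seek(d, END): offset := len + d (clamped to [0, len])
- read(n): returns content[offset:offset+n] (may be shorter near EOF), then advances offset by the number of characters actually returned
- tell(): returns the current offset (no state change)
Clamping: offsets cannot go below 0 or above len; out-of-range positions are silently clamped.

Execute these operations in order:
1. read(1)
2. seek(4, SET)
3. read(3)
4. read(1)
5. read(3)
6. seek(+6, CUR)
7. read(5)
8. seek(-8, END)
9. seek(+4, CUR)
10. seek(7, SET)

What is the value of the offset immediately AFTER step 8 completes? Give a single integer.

After 1 (read(1)): returned 'G', offset=1
After 2 (seek(4, SET)): offset=4
After 3 (read(3)): returned '08C', offset=7
After 4 (read(1)): returned '7', offset=8
After 5 (read(3)): returned '8F1', offset=11
After 6 (seek(+6, CUR)): offset=17
After 7 (read(5)): returned '', offset=17
After 8 (seek(-8, END)): offset=9

Answer: 9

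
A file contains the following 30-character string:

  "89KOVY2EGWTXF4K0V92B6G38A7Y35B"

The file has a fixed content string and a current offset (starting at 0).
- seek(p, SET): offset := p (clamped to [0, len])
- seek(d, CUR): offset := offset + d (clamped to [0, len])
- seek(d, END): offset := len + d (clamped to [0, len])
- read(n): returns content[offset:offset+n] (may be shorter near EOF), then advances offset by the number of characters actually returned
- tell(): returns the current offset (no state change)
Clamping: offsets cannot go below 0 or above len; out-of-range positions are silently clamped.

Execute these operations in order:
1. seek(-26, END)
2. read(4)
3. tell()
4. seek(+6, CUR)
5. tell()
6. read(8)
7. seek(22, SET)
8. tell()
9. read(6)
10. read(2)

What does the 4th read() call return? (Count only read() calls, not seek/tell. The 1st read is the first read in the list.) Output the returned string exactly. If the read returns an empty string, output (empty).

Answer: 5B

Derivation:
After 1 (seek(-26, END)): offset=4
After 2 (read(4)): returned 'VY2E', offset=8
After 3 (tell()): offset=8
After 4 (seek(+6, CUR)): offset=14
After 5 (tell()): offset=14
After 6 (read(8)): returned 'K0V92B6G', offset=22
After 7 (seek(22, SET)): offset=22
After 8 (tell()): offset=22
After 9 (read(6)): returned '38A7Y3', offset=28
After 10 (read(2)): returned '5B', offset=30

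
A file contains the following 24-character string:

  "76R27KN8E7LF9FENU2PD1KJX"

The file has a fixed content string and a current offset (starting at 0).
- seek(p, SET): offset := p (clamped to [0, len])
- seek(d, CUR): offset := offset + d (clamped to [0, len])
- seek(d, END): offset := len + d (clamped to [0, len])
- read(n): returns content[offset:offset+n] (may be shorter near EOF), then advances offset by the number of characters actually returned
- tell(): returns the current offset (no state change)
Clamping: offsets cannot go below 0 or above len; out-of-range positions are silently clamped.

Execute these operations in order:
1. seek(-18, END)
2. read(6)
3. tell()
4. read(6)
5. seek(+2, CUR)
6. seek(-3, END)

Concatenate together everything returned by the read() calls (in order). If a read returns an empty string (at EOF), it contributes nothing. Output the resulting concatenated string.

After 1 (seek(-18, END)): offset=6
After 2 (read(6)): returned 'N8E7LF', offset=12
After 3 (tell()): offset=12
After 4 (read(6)): returned '9FENU2', offset=18
After 5 (seek(+2, CUR)): offset=20
After 6 (seek(-3, END)): offset=21

Answer: N8E7LF9FENU2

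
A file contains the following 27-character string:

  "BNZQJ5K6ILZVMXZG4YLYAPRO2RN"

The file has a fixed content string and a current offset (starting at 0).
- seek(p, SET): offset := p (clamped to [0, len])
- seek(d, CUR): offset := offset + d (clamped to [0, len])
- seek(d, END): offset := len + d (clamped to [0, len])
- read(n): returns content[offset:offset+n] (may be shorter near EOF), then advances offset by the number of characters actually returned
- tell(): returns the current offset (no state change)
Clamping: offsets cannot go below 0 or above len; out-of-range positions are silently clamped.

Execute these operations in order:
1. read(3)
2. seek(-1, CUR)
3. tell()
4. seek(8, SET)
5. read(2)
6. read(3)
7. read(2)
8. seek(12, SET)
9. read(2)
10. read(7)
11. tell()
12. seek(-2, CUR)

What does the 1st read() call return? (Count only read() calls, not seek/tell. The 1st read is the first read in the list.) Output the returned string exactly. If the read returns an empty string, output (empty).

Answer: BNZ

Derivation:
After 1 (read(3)): returned 'BNZ', offset=3
After 2 (seek(-1, CUR)): offset=2
After 3 (tell()): offset=2
After 4 (seek(8, SET)): offset=8
After 5 (read(2)): returned 'IL', offset=10
After 6 (read(3)): returned 'ZVM', offset=13
After 7 (read(2)): returned 'XZ', offset=15
After 8 (seek(12, SET)): offset=12
After 9 (read(2)): returned 'MX', offset=14
After 10 (read(7)): returned 'ZG4YLYA', offset=21
After 11 (tell()): offset=21
After 12 (seek(-2, CUR)): offset=19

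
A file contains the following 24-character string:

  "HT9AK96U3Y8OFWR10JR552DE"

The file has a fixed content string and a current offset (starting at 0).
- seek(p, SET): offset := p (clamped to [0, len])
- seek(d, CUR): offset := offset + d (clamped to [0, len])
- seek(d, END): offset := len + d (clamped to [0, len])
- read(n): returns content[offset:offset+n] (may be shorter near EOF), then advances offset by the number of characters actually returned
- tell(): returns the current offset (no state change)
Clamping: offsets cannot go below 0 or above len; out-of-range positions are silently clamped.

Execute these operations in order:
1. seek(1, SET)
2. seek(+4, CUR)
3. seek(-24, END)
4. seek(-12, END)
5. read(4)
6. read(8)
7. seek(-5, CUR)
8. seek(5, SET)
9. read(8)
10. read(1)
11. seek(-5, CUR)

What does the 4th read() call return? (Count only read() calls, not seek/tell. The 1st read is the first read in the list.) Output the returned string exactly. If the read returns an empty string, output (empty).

Answer: W

Derivation:
After 1 (seek(1, SET)): offset=1
After 2 (seek(+4, CUR)): offset=5
After 3 (seek(-24, END)): offset=0
After 4 (seek(-12, END)): offset=12
After 5 (read(4)): returned 'FWR1', offset=16
After 6 (read(8)): returned '0JR552DE', offset=24
After 7 (seek(-5, CUR)): offset=19
After 8 (seek(5, SET)): offset=5
After 9 (read(8)): returned '96U3Y8OF', offset=13
After 10 (read(1)): returned 'W', offset=14
After 11 (seek(-5, CUR)): offset=9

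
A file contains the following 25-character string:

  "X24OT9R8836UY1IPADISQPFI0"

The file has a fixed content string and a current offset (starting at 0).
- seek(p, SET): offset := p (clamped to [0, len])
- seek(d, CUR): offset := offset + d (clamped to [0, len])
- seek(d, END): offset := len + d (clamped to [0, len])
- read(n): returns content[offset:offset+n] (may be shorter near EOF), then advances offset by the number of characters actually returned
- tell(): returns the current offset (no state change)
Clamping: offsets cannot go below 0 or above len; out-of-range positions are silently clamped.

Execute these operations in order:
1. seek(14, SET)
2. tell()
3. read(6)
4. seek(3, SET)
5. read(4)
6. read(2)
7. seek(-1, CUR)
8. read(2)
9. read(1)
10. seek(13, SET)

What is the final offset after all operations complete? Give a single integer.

Answer: 13

Derivation:
After 1 (seek(14, SET)): offset=14
After 2 (tell()): offset=14
After 3 (read(6)): returned 'IPADIS', offset=20
After 4 (seek(3, SET)): offset=3
After 5 (read(4)): returned 'OT9R', offset=7
After 6 (read(2)): returned '88', offset=9
After 7 (seek(-1, CUR)): offset=8
After 8 (read(2)): returned '83', offset=10
After 9 (read(1)): returned '6', offset=11
After 10 (seek(13, SET)): offset=13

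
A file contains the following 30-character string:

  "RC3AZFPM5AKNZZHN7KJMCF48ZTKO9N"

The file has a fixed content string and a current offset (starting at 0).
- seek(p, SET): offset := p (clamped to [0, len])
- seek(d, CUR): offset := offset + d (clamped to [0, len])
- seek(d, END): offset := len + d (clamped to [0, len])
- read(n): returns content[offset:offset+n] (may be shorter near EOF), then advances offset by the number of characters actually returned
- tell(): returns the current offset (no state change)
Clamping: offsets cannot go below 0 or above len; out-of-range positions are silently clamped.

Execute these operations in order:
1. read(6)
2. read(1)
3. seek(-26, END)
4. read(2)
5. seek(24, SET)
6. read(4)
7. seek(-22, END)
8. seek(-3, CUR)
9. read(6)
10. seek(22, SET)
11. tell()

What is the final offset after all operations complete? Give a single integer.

Answer: 22

Derivation:
After 1 (read(6)): returned 'RC3AZF', offset=6
After 2 (read(1)): returned 'P', offset=7
After 3 (seek(-26, END)): offset=4
After 4 (read(2)): returned 'ZF', offset=6
After 5 (seek(24, SET)): offset=24
After 6 (read(4)): returned 'ZTKO', offset=28
After 7 (seek(-22, END)): offset=8
After 8 (seek(-3, CUR)): offset=5
After 9 (read(6)): returned 'FPM5AK', offset=11
After 10 (seek(22, SET)): offset=22
After 11 (tell()): offset=22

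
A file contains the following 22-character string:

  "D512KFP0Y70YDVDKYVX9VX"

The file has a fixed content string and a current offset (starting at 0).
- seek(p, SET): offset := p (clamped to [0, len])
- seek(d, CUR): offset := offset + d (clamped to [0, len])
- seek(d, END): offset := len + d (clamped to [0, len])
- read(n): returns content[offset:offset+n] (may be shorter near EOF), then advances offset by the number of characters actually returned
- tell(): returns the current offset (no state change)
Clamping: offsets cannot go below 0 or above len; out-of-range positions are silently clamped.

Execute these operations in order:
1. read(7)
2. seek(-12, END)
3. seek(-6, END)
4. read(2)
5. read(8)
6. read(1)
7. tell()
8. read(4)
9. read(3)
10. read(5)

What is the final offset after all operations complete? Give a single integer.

Answer: 22

Derivation:
After 1 (read(7)): returned 'D512KFP', offset=7
After 2 (seek(-12, END)): offset=10
After 3 (seek(-6, END)): offset=16
After 4 (read(2)): returned 'YV', offset=18
After 5 (read(8)): returned 'X9VX', offset=22
After 6 (read(1)): returned '', offset=22
After 7 (tell()): offset=22
After 8 (read(4)): returned '', offset=22
After 9 (read(3)): returned '', offset=22
After 10 (read(5)): returned '', offset=22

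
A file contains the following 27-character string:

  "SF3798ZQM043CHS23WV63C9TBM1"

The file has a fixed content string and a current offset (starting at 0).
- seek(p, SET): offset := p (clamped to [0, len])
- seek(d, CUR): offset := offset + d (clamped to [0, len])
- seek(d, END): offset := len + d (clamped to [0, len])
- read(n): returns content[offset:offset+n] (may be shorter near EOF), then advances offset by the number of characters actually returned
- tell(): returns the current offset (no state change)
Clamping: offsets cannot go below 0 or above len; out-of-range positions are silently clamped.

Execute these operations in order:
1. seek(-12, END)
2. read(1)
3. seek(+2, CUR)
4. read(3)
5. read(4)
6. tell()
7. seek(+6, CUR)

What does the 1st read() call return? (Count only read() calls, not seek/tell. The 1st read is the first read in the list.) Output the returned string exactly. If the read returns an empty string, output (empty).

After 1 (seek(-12, END)): offset=15
After 2 (read(1)): returned '2', offset=16
After 3 (seek(+2, CUR)): offset=18
After 4 (read(3)): returned 'V63', offset=21
After 5 (read(4)): returned 'C9TB', offset=25
After 6 (tell()): offset=25
After 7 (seek(+6, CUR)): offset=27

Answer: 2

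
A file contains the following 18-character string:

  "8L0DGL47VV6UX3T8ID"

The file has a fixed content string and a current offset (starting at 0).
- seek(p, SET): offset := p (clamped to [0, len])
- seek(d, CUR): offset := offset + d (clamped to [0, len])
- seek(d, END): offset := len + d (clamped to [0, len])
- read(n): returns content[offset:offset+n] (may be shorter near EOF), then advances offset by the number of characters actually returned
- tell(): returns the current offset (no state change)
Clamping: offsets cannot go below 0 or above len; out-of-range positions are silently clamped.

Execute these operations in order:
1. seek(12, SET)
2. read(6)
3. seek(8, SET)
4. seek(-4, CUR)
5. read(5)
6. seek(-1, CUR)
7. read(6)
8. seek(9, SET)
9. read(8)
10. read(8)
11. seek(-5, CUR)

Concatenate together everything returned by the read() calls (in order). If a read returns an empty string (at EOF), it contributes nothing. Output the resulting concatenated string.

Answer: X3T8IDGL47VVV6UX3V6UX3T8ID

Derivation:
After 1 (seek(12, SET)): offset=12
After 2 (read(6)): returned 'X3T8ID', offset=18
After 3 (seek(8, SET)): offset=8
After 4 (seek(-4, CUR)): offset=4
After 5 (read(5)): returned 'GL47V', offset=9
After 6 (seek(-1, CUR)): offset=8
After 7 (read(6)): returned 'VV6UX3', offset=14
After 8 (seek(9, SET)): offset=9
After 9 (read(8)): returned 'V6UX3T8I', offset=17
After 10 (read(8)): returned 'D', offset=18
After 11 (seek(-5, CUR)): offset=13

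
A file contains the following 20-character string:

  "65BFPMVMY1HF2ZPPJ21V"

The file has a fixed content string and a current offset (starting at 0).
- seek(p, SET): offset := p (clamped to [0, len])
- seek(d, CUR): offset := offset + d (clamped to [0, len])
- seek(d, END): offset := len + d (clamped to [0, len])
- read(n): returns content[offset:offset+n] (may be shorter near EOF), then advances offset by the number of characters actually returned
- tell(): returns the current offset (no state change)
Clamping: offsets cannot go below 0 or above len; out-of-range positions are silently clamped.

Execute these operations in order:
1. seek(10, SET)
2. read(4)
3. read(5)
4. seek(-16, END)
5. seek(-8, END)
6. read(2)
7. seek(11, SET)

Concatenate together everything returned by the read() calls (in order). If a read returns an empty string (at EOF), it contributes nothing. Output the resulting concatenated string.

Answer: HF2ZPPJ212Z

Derivation:
After 1 (seek(10, SET)): offset=10
After 2 (read(4)): returned 'HF2Z', offset=14
After 3 (read(5)): returned 'PPJ21', offset=19
After 4 (seek(-16, END)): offset=4
After 5 (seek(-8, END)): offset=12
After 6 (read(2)): returned '2Z', offset=14
After 7 (seek(11, SET)): offset=11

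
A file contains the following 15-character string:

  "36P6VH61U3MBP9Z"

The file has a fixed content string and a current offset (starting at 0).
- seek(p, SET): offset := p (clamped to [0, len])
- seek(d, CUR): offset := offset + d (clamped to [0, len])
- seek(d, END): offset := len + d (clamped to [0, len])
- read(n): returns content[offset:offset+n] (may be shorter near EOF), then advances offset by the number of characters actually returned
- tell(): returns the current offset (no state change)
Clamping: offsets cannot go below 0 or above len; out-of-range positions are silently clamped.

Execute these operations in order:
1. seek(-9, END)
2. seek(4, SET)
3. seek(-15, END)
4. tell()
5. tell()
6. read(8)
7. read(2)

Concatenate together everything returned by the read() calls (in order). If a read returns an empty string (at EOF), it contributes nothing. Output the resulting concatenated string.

After 1 (seek(-9, END)): offset=6
After 2 (seek(4, SET)): offset=4
After 3 (seek(-15, END)): offset=0
After 4 (tell()): offset=0
After 5 (tell()): offset=0
After 6 (read(8)): returned '36P6VH61', offset=8
After 7 (read(2)): returned 'U3', offset=10

Answer: 36P6VH61U3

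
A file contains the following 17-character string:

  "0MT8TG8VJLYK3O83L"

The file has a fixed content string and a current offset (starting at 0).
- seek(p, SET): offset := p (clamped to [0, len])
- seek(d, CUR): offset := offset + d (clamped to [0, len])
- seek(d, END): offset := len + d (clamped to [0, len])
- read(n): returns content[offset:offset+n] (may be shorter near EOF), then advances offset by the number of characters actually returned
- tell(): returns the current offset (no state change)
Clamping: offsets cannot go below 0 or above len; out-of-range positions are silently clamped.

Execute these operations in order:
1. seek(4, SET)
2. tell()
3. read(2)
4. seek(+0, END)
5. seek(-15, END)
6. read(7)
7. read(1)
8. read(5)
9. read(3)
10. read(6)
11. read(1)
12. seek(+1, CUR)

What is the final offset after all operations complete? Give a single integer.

Answer: 17

Derivation:
After 1 (seek(4, SET)): offset=4
After 2 (tell()): offset=4
After 3 (read(2)): returned 'TG', offset=6
After 4 (seek(+0, END)): offset=17
After 5 (seek(-15, END)): offset=2
After 6 (read(7)): returned 'T8TG8VJ', offset=9
After 7 (read(1)): returned 'L', offset=10
After 8 (read(5)): returned 'YK3O8', offset=15
After 9 (read(3)): returned '3L', offset=17
After 10 (read(6)): returned '', offset=17
After 11 (read(1)): returned '', offset=17
After 12 (seek(+1, CUR)): offset=17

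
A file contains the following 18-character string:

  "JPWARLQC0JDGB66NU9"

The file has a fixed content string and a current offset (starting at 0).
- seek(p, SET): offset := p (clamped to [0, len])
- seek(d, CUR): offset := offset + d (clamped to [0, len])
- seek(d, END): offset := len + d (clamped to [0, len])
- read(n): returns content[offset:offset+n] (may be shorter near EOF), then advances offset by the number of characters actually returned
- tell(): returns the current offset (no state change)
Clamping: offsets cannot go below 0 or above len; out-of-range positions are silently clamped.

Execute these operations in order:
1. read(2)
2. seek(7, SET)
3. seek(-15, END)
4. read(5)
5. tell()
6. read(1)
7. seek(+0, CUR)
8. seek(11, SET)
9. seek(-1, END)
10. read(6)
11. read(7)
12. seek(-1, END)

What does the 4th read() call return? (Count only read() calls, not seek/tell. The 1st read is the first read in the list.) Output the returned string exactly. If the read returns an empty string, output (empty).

Answer: 9

Derivation:
After 1 (read(2)): returned 'JP', offset=2
After 2 (seek(7, SET)): offset=7
After 3 (seek(-15, END)): offset=3
After 4 (read(5)): returned 'ARLQC', offset=8
After 5 (tell()): offset=8
After 6 (read(1)): returned '0', offset=9
After 7 (seek(+0, CUR)): offset=9
After 8 (seek(11, SET)): offset=11
After 9 (seek(-1, END)): offset=17
After 10 (read(6)): returned '9', offset=18
After 11 (read(7)): returned '', offset=18
After 12 (seek(-1, END)): offset=17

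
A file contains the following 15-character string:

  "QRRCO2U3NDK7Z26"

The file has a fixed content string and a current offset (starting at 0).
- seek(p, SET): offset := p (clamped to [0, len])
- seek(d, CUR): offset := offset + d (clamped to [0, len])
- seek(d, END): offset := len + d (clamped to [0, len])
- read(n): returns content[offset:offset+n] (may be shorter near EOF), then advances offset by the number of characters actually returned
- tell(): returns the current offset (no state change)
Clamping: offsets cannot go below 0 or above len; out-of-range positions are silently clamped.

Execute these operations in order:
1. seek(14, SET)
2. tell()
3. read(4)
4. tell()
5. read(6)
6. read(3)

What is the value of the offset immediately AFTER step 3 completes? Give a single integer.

Answer: 15

Derivation:
After 1 (seek(14, SET)): offset=14
After 2 (tell()): offset=14
After 3 (read(4)): returned '6', offset=15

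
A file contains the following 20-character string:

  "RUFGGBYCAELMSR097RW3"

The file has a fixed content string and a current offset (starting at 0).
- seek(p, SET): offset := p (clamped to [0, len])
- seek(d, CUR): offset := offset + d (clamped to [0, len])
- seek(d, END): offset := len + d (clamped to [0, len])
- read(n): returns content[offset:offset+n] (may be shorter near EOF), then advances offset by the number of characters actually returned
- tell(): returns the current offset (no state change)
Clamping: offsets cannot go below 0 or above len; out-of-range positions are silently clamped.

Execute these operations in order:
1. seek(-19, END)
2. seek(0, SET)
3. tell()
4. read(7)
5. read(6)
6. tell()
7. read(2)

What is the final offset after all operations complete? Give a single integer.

Answer: 15

Derivation:
After 1 (seek(-19, END)): offset=1
After 2 (seek(0, SET)): offset=0
After 3 (tell()): offset=0
After 4 (read(7)): returned 'RUFGGBY', offset=7
After 5 (read(6)): returned 'CAELMS', offset=13
After 6 (tell()): offset=13
After 7 (read(2)): returned 'R0', offset=15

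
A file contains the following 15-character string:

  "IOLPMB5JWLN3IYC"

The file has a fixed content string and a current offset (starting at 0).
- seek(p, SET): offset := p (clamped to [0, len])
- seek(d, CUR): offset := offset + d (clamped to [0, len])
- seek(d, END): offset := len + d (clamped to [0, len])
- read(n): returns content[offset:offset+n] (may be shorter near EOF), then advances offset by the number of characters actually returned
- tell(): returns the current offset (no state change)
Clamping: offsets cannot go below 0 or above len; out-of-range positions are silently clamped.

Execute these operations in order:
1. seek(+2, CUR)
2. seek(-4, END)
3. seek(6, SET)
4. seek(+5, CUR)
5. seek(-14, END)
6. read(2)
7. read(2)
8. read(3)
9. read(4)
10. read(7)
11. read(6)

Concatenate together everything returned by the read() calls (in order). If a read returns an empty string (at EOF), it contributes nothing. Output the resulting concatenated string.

After 1 (seek(+2, CUR)): offset=2
After 2 (seek(-4, END)): offset=11
After 3 (seek(6, SET)): offset=6
After 4 (seek(+5, CUR)): offset=11
After 5 (seek(-14, END)): offset=1
After 6 (read(2)): returned 'OL', offset=3
After 7 (read(2)): returned 'PM', offset=5
After 8 (read(3)): returned 'B5J', offset=8
After 9 (read(4)): returned 'WLN3', offset=12
After 10 (read(7)): returned 'IYC', offset=15
After 11 (read(6)): returned '', offset=15

Answer: OLPMB5JWLN3IYC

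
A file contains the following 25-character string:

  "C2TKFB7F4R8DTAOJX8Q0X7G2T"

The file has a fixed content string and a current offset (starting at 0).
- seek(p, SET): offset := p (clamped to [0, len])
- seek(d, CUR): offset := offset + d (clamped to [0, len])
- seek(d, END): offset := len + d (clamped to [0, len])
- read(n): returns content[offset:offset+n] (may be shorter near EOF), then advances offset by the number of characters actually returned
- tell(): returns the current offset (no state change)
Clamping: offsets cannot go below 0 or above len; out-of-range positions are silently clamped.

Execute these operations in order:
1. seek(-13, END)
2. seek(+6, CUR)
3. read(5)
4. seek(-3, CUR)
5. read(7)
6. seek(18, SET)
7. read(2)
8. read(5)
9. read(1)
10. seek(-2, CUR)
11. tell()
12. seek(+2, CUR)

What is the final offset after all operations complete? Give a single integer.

Answer: 25

Derivation:
After 1 (seek(-13, END)): offset=12
After 2 (seek(+6, CUR)): offset=18
After 3 (read(5)): returned 'Q0X7G', offset=23
After 4 (seek(-3, CUR)): offset=20
After 5 (read(7)): returned 'X7G2T', offset=25
After 6 (seek(18, SET)): offset=18
After 7 (read(2)): returned 'Q0', offset=20
After 8 (read(5)): returned 'X7G2T', offset=25
After 9 (read(1)): returned '', offset=25
After 10 (seek(-2, CUR)): offset=23
After 11 (tell()): offset=23
After 12 (seek(+2, CUR)): offset=25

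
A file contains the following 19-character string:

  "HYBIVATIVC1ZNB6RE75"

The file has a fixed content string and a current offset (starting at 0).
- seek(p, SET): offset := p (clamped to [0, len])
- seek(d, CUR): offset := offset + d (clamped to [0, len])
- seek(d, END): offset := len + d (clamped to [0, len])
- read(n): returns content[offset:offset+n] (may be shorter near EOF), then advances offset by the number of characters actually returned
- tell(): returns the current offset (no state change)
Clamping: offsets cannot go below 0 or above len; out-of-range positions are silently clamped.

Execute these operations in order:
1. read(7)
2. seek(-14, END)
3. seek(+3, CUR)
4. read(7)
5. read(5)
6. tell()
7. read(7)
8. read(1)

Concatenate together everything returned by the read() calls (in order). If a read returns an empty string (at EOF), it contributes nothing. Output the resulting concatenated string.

After 1 (read(7)): returned 'HYBIVAT', offset=7
After 2 (seek(-14, END)): offset=5
After 3 (seek(+3, CUR)): offset=8
After 4 (read(7)): returned 'VC1ZNB6', offset=15
After 5 (read(5)): returned 'RE75', offset=19
After 6 (tell()): offset=19
After 7 (read(7)): returned '', offset=19
After 8 (read(1)): returned '', offset=19

Answer: HYBIVATVC1ZNB6RE75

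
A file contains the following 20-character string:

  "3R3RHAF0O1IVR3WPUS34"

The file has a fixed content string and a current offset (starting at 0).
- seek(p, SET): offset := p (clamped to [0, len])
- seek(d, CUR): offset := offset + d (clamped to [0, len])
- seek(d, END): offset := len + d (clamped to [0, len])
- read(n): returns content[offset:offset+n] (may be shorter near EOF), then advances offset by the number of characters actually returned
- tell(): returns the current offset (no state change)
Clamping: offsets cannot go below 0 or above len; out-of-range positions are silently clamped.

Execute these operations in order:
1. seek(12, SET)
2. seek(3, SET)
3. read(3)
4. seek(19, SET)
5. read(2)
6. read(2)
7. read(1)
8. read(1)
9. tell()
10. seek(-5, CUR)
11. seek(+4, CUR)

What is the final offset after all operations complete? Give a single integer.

After 1 (seek(12, SET)): offset=12
After 2 (seek(3, SET)): offset=3
After 3 (read(3)): returned 'RHA', offset=6
After 4 (seek(19, SET)): offset=19
After 5 (read(2)): returned '4', offset=20
After 6 (read(2)): returned '', offset=20
After 7 (read(1)): returned '', offset=20
After 8 (read(1)): returned '', offset=20
After 9 (tell()): offset=20
After 10 (seek(-5, CUR)): offset=15
After 11 (seek(+4, CUR)): offset=19

Answer: 19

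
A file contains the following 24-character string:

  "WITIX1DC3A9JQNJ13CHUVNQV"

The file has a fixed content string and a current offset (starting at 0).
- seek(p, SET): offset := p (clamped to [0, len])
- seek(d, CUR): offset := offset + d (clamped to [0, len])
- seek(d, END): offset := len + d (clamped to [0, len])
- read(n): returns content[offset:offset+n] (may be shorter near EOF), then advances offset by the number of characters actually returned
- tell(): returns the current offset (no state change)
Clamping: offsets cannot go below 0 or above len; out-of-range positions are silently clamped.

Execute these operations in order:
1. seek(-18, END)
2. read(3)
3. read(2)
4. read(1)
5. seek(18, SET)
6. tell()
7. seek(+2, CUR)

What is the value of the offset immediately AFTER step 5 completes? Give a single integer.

After 1 (seek(-18, END)): offset=6
After 2 (read(3)): returned 'DC3', offset=9
After 3 (read(2)): returned 'A9', offset=11
After 4 (read(1)): returned 'J', offset=12
After 5 (seek(18, SET)): offset=18

Answer: 18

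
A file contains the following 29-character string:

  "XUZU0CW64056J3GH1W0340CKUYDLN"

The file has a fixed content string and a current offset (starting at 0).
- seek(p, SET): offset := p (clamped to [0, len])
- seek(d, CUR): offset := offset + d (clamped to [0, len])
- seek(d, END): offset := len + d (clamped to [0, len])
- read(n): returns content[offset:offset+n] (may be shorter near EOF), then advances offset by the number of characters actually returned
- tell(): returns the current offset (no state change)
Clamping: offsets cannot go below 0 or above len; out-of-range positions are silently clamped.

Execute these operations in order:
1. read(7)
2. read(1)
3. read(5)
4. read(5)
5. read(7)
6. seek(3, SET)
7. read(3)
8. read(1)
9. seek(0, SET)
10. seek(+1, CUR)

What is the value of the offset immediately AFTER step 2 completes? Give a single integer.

After 1 (read(7)): returned 'XUZU0CW', offset=7
After 2 (read(1)): returned '6', offset=8

Answer: 8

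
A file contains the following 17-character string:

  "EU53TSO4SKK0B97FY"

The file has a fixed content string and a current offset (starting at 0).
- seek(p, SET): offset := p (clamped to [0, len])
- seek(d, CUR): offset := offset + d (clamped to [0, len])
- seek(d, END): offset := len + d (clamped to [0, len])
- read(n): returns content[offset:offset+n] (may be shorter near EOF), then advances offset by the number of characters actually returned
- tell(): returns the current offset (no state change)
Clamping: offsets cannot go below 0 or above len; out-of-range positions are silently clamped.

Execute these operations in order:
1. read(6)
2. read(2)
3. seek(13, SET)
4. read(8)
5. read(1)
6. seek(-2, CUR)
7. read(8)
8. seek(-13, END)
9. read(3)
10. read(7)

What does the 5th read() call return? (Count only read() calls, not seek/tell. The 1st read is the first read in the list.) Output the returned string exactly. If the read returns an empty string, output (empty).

Answer: FY

Derivation:
After 1 (read(6)): returned 'EU53TS', offset=6
After 2 (read(2)): returned 'O4', offset=8
After 3 (seek(13, SET)): offset=13
After 4 (read(8)): returned '97FY', offset=17
After 5 (read(1)): returned '', offset=17
After 6 (seek(-2, CUR)): offset=15
After 7 (read(8)): returned 'FY', offset=17
After 8 (seek(-13, END)): offset=4
After 9 (read(3)): returned 'TSO', offset=7
After 10 (read(7)): returned '4SKK0B9', offset=14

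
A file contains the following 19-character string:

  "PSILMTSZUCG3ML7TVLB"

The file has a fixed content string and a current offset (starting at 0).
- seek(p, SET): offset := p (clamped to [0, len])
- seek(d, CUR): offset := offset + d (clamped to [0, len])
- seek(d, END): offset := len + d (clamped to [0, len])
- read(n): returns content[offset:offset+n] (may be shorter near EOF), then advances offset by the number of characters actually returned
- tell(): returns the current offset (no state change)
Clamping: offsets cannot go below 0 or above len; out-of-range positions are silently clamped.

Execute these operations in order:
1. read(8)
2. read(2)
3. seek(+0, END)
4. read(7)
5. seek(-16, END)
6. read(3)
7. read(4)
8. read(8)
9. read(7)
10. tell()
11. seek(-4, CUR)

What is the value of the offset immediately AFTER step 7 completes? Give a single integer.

Answer: 10

Derivation:
After 1 (read(8)): returned 'PSILMTSZ', offset=8
After 2 (read(2)): returned 'UC', offset=10
After 3 (seek(+0, END)): offset=19
After 4 (read(7)): returned '', offset=19
After 5 (seek(-16, END)): offset=3
After 6 (read(3)): returned 'LMT', offset=6
After 7 (read(4)): returned 'SZUC', offset=10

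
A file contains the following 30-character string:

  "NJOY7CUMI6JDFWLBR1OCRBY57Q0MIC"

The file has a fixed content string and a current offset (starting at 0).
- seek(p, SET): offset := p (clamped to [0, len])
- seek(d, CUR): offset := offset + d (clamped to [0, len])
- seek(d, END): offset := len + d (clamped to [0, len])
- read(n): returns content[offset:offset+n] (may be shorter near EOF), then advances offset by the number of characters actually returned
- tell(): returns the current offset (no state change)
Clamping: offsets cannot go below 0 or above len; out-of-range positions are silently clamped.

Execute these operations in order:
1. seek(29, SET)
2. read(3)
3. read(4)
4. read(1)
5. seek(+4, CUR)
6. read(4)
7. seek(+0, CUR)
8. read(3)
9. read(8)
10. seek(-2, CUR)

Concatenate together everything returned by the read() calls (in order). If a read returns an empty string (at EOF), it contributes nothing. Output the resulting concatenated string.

Answer: C

Derivation:
After 1 (seek(29, SET)): offset=29
After 2 (read(3)): returned 'C', offset=30
After 3 (read(4)): returned '', offset=30
After 4 (read(1)): returned '', offset=30
After 5 (seek(+4, CUR)): offset=30
After 6 (read(4)): returned '', offset=30
After 7 (seek(+0, CUR)): offset=30
After 8 (read(3)): returned '', offset=30
After 9 (read(8)): returned '', offset=30
After 10 (seek(-2, CUR)): offset=28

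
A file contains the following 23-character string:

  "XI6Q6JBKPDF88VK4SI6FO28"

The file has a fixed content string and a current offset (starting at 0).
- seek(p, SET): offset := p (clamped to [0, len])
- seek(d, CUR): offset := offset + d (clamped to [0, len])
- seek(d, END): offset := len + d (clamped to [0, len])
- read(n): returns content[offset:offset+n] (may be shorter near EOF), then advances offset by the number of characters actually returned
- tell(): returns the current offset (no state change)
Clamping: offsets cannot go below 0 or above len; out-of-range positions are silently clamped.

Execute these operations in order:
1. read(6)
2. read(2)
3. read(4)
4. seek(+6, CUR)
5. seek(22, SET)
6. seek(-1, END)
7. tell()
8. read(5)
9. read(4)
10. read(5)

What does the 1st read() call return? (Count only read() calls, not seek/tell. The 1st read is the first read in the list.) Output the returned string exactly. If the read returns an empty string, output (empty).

After 1 (read(6)): returned 'XI6Q6J', offset=6
After 2 (read(2)): returned 'BK', offset=8
After 3 (read(4)): returned 'PDF8', offset=12
After 4 (seek(+6, CUR)): offset=18
After 5 (seek(22, SET)): offset=22
After 6 (seek(-1, END)): offset=22
After 7 (tell()): offset=22
After 8 (read(5)): returned '8', offset=23
After 9 (read(4)): returned '', offset=23
After 10 (read(5)): returned '', offset=23

Answer: XI6Q6J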